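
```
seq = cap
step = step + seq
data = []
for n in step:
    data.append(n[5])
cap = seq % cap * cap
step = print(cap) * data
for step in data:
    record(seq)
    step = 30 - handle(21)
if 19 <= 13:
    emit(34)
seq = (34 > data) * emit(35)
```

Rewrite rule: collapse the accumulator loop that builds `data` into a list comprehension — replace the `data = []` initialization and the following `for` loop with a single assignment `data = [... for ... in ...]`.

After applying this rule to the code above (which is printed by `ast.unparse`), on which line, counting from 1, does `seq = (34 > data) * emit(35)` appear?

Transformed code:
seq = cap
step = step + seq
data = [n[5] for n in step]
cap = seq % cap * cap
step = print(cap) * data
for step in data:
    record(seq)
    step = 30 - handle(21)
if 19 <= 13:
    emit(34)
seq = (34 > data) * emit(35)

11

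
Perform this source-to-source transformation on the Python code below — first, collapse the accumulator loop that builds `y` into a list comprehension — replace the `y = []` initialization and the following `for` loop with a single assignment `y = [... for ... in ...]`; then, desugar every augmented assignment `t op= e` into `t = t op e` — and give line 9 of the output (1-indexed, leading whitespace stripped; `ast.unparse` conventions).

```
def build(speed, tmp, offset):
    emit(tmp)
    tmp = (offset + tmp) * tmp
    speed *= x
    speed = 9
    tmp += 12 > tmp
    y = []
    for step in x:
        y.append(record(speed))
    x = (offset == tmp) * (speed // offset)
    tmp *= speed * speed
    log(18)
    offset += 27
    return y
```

tmp = tmp * (speed * speed)

Transformed code:
def build(speed, tmp, offset):
    emit(tmp)
    tmp = (offset + tmp) * tmp
    speed = speed * x
    speed = 9
    tmp = tmp + (12 > tmp)
    y = [record(speed) for step in x]
    x = (offset == tmp) * (speed // offset)
    tmp = tmp * (speed * speed)
    log(18)
    offset = offset + 27
    return y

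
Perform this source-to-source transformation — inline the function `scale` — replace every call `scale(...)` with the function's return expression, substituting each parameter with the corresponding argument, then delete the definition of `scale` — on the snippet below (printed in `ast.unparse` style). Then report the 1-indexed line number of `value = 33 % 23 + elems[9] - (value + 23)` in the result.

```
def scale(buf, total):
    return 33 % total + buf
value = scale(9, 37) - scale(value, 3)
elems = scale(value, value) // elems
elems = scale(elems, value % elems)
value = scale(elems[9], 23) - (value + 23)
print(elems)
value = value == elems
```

4

Transformed code:
value = 33 % 37 + 9 - (33 % 3 + value)
elems = (33 % value + value) // elems
elems = 33 % (value % elems) + elems
value = 33 % 23 + elems[9] - (value + 23)
print(elems)
value = value == elems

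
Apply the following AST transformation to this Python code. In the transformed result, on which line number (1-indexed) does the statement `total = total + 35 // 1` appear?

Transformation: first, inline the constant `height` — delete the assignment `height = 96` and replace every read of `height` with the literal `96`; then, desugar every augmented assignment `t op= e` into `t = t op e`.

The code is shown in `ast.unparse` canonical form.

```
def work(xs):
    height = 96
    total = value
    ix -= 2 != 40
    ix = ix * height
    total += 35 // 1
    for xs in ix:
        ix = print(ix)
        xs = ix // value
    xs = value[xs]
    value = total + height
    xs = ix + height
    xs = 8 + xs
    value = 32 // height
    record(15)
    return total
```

Transformed code:
def work(xs):
    total = value
    ix = ix - (2 != 40)
    ix = ix * 96
    total = total + 35 // 1
    for xs in ix:
        ix = print(ix)
        xs = ix // value
    xs = value[xs]
    value = total + 96
    xs = ix + 96
    xs = 8 + xs
    value = 32 // 96
    record(15)
    return total

5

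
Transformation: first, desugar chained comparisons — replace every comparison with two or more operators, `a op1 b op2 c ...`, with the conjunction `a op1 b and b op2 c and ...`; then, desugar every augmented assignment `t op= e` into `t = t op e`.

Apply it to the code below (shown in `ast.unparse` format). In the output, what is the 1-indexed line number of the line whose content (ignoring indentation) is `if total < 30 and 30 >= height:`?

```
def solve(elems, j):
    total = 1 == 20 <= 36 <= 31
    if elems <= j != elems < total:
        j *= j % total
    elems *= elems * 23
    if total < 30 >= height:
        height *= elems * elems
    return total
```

Transformed code:
def solve(elems, j):
    total = 1 == 20 and 20 <= 36 and (36 <= 31)
    if elems <= j and j != elems and (elems < total):
        j = j * (j % total)
    elems = elems * (elems * 23)
    if total < 30 and 30 >= height:
        height = height * (elems * elems)
    return total

6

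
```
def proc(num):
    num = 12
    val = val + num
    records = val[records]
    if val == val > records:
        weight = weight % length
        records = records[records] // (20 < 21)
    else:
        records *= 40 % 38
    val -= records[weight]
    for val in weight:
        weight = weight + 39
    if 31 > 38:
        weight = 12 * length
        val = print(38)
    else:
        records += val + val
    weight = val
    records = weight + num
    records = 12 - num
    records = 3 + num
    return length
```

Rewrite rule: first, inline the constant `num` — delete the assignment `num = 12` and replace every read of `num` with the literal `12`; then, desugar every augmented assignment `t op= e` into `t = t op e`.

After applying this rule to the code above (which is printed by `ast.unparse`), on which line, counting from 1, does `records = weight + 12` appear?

18

Transformed code:
def proc(num):
    val = val + 12
    records = val[records]
    if val == val > records:
        weight = weight % length
        records = records[records] // (20 < 21)
    else:
        records = records * (40 % 38)
    val = val - records[weight]
    for val in weight:
        weight = weight + 39
    if 31 > 38:
        weight = 12 * length
        val = print(38)
    else:
        records = records + (val + val)
    weight = val
    records = weight + 12
    records = 12 - 12
    records = 3 + 12
    return length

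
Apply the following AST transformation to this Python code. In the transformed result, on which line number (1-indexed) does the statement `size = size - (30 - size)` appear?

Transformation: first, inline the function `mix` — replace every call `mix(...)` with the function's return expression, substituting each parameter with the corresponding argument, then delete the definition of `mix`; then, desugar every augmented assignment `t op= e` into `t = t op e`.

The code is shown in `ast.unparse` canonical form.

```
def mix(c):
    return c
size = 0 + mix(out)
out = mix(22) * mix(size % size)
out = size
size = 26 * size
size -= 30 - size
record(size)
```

5

Transformed code:
size = 0 + out
out = 22 * (size % size)
out = size
size = 26 * size
size = size - (30 - size)
record(size)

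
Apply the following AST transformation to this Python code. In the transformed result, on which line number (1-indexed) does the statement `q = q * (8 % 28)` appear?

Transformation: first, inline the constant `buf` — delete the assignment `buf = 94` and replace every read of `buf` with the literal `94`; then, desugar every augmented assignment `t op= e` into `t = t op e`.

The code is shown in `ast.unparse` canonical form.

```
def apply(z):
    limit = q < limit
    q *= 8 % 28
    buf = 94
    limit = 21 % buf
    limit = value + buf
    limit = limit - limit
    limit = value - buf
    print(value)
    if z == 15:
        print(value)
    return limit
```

3

Transformed code:
def apply(z):
    limit = q < limit
    q = q * (8 % 28)
    limit = 21 % 94
    limit = value + 94
    limit = limit - limit
    limit = value - 94
    print(value)
    if z == 15:
        print(value)
    return limit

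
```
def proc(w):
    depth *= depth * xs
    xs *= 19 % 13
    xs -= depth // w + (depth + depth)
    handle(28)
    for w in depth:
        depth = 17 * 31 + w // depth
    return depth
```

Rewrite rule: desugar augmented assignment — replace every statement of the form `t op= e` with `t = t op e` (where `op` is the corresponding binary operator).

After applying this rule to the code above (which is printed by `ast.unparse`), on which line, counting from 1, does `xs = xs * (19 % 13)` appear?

3

Transformed code:
def proc(w):
    depth = depth * (depth * xs)
    xs = xs * (19 % 13)
    xs = xs - (depth // w + (depth + depth))
    handle(28)
    for w in depth:
        depth = 17 * 31 + w // depth
    return depth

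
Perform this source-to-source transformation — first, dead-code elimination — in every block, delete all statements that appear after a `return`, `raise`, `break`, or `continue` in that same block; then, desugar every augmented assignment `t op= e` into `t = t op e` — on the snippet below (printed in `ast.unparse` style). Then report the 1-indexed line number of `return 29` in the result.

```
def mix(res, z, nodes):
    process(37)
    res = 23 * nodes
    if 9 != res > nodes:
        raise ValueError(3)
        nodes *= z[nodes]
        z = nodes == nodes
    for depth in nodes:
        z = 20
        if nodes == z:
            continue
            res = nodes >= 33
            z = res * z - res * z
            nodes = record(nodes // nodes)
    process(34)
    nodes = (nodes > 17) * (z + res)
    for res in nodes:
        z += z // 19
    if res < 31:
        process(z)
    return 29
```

Transformed code:
def mix(res, z, nodes):
    process(37)
    res = 23 * nodes
    if 9 != res > nodes:
        raise ValueError(3)
    for depth in nodes:
        z = 20
        if nodes == z:
            continue
    process(34)
    nodes = (nodes > 17) * (z + res)
    for res in nodes:
        z = z + z // 19
    if res < 31:
        process(z)
    return 29

16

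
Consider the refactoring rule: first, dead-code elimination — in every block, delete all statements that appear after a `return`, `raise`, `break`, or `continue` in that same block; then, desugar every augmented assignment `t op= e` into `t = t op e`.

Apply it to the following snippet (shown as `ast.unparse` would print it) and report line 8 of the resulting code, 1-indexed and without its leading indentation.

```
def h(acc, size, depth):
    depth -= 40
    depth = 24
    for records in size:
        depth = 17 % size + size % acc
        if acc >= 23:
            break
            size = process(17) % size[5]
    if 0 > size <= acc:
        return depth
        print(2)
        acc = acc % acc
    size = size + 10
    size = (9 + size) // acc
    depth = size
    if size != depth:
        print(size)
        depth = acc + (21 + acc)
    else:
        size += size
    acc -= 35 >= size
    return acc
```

Transformed code:
def h(acc, size, depth):
    depth = depth - 40
    depth = 24
    for records in size:
        depth = 17 % size + size % acc
        if acc >= 23:
            break
    if 0 > size <= acc:
        return depth
    size = size + 10
    size = (9 + size) // acc
    depth = size
    if size != depth:
        print(size)
        depth = acc + (21 + acc)
    else:
        size = size + size
    acc = acc - (35 >= size)
    return acc

if 0 > size <= acc:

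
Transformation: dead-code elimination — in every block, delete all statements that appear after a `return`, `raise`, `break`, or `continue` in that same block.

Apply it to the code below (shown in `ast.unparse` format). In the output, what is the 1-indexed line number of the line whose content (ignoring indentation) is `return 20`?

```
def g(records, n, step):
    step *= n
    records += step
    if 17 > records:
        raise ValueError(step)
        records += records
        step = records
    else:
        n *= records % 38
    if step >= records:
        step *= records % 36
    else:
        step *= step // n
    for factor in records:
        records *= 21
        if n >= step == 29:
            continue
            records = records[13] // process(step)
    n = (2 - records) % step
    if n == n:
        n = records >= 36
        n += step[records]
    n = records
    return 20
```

Transformed code:
def g(records, n, step):
    step *= n
    records += step
    if 17 > records:
        raise ValueError(step)
    else:
        n *= records % 38
    if step >= records:
        step *= records % 36
    else:
        step *= step // n
    for factor in records:
        records *= 21
        if n >= step == 29:
            continue
    n = (2 - records) % step
    if n == n:
        n = records >= 36
        n += step[records]
    n = records
    return 20

21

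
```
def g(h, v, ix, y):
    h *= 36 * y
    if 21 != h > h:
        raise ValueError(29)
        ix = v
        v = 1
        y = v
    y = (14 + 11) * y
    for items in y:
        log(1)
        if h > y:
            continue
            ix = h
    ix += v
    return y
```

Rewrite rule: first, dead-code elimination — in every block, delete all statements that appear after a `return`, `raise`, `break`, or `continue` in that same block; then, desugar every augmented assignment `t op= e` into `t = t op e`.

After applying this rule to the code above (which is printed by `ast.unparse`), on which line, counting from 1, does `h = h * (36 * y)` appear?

Transformed code:
def g(h, v, ix, y):
    h = h * (36 * y)
    if 21 != h > h:
        raise ValueError(29)
    y = (14 + 11) * y
    for items in y:
        log(1)
        if h > y:
            continue
    ix = ix + v
    return y

2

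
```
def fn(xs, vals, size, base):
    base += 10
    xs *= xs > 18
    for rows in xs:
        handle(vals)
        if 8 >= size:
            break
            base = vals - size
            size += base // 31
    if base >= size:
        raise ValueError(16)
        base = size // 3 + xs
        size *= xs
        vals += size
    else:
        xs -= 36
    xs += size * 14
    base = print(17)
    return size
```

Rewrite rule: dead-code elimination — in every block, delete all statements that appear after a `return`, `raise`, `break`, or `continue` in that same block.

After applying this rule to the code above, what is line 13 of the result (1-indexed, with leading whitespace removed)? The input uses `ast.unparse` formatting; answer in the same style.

Transformed code:
def fn(xs, vals, size, base):
    base += 10
    xs *= xs > 18
    for rows in xs:
        handle(vals)
        if 8 >= size:
            break
    if base >= size:
        raise ValueError(16)
    else:
        xs -= 36
    xs += size * 14
    base = print(17)
    return size

base = print(17)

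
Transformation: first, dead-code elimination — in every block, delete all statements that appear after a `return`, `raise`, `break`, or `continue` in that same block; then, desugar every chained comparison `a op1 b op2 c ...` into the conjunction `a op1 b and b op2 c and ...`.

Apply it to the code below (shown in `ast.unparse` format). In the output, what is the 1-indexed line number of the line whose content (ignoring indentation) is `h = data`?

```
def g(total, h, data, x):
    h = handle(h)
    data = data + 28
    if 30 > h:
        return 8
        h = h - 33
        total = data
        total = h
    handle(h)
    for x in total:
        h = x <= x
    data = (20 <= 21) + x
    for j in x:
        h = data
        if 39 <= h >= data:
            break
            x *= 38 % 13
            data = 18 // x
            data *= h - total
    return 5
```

Transformed code:
def g(total, h, data, x):
    h = handle(h)
    data = data + 28
    if 30 > h:
        return 8
    handle(h)
    for x in total:
        h = x <= x
    data = (20 <= 21) + x
    for j in x:
        h = data
        if 39 <= h and h >= data:
            break
    return 5

11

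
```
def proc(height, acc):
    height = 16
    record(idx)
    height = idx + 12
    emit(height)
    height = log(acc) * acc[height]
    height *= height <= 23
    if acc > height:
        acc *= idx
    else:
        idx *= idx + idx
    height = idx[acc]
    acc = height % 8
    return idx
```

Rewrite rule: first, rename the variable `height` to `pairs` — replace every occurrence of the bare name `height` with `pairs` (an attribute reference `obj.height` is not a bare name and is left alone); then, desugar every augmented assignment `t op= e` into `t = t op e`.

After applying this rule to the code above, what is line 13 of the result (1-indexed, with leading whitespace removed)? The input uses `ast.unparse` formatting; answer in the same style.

Transformed code:
def proc(pairs, acc):
    pairs = 16
    record(idx)
    pairs = idx + 12
    emit(pairs)
    pairs = log(acc) * acc[pairs]
    pairs = pairs * (pairs <= 23)
    if acc > pairs:
        acc = acc * idx
    else:
        idx = idx * (idx + idx)
    pairs = idx[acc]
    acc = pairs % 8
    return idx

acc = pairs % 8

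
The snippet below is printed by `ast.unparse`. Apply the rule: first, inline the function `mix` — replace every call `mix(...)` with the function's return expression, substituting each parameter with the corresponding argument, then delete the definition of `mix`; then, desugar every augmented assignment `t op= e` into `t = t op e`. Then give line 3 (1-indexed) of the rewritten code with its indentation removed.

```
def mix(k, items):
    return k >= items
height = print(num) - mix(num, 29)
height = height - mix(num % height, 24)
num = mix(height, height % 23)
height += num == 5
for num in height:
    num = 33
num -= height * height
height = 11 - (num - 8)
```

Transformed code:
height = print(num) - (num >= 29)
height = height - (num % height >= 24)
num = height >= height % 23
height = height + (num == 5)
for num in height:
    num = 33
num = num - height * height
height = 11 - (num - 8)

num = height >= height % 23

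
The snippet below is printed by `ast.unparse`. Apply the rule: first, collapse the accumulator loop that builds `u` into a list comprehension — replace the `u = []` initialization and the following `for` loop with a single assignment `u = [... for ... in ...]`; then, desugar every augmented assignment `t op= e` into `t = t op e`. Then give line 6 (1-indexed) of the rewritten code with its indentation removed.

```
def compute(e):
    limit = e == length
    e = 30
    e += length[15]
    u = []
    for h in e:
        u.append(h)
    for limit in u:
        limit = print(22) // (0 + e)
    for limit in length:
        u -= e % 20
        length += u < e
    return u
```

for limit in u:

Transformed code:
def compute(e):
    limit = e == length
    e = 30
    e = e + length[15]
    u = [h for h in e]
    for limit in u:
        limit = print(22) // (0 + e)
    for limit in length:
        u = u - e % 20
        length = length + (u < e)
    return u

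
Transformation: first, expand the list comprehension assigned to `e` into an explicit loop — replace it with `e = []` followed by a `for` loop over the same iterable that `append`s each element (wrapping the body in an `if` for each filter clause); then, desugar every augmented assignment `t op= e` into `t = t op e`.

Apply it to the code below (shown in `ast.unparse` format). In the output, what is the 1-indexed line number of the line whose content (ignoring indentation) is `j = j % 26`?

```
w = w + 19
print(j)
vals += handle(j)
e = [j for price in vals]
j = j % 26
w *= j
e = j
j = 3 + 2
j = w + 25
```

Transformed code:
w = w + 19
print(j)
vals = vals + handle(j)
e = []
for price in vals:
    e.append(j)
j = j % 26
w = w * j
e = j
j = 3 + 2
j = w + 25

7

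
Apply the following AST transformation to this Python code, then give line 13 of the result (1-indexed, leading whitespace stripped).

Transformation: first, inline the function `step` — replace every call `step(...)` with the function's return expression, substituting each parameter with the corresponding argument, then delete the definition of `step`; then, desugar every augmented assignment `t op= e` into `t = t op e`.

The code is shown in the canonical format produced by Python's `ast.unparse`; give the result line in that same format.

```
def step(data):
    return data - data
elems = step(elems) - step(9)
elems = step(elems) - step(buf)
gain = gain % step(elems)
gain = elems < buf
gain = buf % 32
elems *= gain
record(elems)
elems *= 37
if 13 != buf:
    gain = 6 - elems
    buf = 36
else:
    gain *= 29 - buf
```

gain = gain * (29 - buf)

Transformed code:
elems = elems - elems - (9 - 9)
elems = elems - elems - (buf - buf)
gain = gain % (elems - elems)
gain = elems < buf
gain = buf % 32
elems = elems * gain
record(elems)
elems = elems * 37
if 13 != buf:
    gain = 6 - elems
    buf = 36
else:
    gain = gain * (29 - buf)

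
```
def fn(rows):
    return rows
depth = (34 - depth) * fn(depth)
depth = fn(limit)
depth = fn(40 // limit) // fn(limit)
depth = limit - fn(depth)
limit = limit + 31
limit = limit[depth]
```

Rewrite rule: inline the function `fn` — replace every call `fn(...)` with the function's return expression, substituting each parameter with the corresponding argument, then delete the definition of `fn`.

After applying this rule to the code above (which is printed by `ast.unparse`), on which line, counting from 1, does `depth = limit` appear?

Transformed code:
depth = (34 - depth) * depth
depth = limit
depth = 40 // limit // limit
depth = limit - depth
limit = limit + 31
limit = limit[depth]

2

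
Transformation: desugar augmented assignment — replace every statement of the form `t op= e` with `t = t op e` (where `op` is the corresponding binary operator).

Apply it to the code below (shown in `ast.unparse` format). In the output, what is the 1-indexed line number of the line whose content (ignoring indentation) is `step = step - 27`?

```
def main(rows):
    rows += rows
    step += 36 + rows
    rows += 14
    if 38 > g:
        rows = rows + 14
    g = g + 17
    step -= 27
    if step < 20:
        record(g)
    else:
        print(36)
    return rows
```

Transformed code:
def main(rows):
    rows = rows + rows
    step = step + (36 + rows)
    rows = rows + 14
    if 38 > g:
        rows = rows + 14
    g = g + 17
    step = step - 27
    if step < 20:
        record(g)
    else:
        print(36)
    return rows

8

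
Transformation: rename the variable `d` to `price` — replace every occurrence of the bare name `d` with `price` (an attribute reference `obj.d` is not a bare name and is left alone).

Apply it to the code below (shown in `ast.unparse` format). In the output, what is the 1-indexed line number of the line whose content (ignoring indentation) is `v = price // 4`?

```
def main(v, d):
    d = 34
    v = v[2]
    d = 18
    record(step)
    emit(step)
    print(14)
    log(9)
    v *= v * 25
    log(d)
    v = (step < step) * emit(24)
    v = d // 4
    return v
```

Transformed code:
def main(v, price):
    price = 34
    v = v[2]
    price = 18
    record(step)
    emit(step)
    print(14)
    log(9)
    v *= v * 25
    log(price)
    v = (step < step) * emit(24)
    v = price // 4
    return v

12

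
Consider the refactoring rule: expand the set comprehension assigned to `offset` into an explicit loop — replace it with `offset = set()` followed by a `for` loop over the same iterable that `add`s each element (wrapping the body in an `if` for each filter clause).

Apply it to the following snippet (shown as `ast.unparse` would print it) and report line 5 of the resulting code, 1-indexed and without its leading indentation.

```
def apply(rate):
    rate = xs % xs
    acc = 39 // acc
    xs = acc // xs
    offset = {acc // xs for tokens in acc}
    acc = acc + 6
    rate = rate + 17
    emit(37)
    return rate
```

offset = set()

Transformed code:
def apply(rate):
    rate = xs % xs
    acc = 39 // acc
    xs = acc // xs
    offset = set()
    for tokens in acc:
        offset.add(acc // xs)
    acc = acc + 6
    rate = rate + 17
    emit(37)
    return rate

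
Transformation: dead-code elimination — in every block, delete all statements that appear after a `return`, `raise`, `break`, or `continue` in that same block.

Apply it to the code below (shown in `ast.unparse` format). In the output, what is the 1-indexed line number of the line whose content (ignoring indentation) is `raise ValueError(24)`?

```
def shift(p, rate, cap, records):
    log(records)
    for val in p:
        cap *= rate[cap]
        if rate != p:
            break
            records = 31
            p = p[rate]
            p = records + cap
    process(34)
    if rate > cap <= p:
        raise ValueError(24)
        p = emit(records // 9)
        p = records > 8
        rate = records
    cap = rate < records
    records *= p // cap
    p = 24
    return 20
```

Transformed code:
def shift(p, rate, cap, records):
    log(records)
    for val in p:
        cap *= rate[cap]
        if rate != p:
            break
    process(34)
    if rate > cap <= p:
        raise ValueError(24)
    cap = rate < records
    records *= p // cap
    p = 24
    return 20

9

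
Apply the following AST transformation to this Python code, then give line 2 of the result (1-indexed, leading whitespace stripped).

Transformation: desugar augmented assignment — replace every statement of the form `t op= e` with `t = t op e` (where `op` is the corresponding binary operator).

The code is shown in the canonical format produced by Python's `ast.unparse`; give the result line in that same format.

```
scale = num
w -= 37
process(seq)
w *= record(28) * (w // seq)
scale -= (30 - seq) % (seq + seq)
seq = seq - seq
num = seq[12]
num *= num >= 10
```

w = w - 37

Transformed code:
scale = num
w = w - 37
process(seq)
w = w * (record(28) * (w // seq))
scale = scale - (30 - seq) % (seq + seq)
seq = seq - seq
num = seq[12]
num = num * (num >= 10)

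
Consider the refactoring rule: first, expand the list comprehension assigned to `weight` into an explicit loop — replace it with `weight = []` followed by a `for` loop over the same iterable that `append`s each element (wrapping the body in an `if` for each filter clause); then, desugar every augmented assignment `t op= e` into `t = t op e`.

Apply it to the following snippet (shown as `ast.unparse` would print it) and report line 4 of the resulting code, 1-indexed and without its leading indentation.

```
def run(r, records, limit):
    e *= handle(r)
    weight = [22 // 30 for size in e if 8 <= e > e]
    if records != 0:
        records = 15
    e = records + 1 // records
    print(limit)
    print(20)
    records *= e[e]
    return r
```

for size in e:

Transformed code:
def run(r, records, limit):
    e = e * handle(r)
    weight = []
    for size in e:
        if 8 <= e > e:
            weight.append(22 // 30)
    if records != 0:
        records = 15
    e = records + 1 // records
    print(limit)
    print(20)
    records = records * e[e]
    return r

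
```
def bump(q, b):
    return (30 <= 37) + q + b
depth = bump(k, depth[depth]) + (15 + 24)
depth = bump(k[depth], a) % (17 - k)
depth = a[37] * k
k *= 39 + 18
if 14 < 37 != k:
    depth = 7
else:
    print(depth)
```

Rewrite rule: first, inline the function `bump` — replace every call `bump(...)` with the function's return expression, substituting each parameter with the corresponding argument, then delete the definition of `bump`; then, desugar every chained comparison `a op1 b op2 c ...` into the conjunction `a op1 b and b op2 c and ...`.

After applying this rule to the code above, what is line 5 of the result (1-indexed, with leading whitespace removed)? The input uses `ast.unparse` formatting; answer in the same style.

Transformed code:
depth = (30 <= 37) + k + depth[depth] + (15 + 24)
depth = ((30 <= 37) + k[depth] + a) % (17 - k)
depth = a[37] * k
k *= 39 + 18
if 14 < 37 and 37 != k:
    depth = 7
else:
    print(depth)

if 14 < 37 and 37 != k:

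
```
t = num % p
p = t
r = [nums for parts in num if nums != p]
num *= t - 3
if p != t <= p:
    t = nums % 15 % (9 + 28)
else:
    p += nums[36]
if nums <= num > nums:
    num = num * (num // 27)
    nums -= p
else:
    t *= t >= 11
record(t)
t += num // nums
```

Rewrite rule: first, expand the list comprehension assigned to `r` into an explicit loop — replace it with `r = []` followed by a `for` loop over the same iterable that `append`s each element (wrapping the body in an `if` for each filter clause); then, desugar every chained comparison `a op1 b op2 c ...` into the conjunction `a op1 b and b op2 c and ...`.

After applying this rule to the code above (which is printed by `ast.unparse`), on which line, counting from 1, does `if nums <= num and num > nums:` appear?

Transformed code:
t = num % p
p = t
r = []
for parts in num:
    if nums != p:
        r.append(nums)
num *= t - 3
if p != t and t <= p:
    t = nums % 15 % (9 + 28)
else:
    p += nums[36]
if nums <= num and num > nums:
    num = num * (num // 27)
    nums -= p
else:
    t *= t >= 11
record(t)
t += num // nums

12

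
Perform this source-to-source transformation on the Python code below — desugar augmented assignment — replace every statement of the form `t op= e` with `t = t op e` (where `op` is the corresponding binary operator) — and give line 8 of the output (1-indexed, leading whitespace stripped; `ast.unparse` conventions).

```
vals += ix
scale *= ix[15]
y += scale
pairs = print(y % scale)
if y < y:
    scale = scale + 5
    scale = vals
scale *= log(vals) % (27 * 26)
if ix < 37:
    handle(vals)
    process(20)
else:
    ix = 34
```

scale = scale * (log(vals) % (27 * 26))

Transformed code:
vals = vals + ix
scale = scale * ix[15]
y = y + scale
pairs = print(y % scale)
if y < y:
    scale = scale + 5
    scale = vals
scale = scale * (log(vals) % (27 * 26))
if ix < 37:
    handle(vals)
    process(20)
else:
    ix = 34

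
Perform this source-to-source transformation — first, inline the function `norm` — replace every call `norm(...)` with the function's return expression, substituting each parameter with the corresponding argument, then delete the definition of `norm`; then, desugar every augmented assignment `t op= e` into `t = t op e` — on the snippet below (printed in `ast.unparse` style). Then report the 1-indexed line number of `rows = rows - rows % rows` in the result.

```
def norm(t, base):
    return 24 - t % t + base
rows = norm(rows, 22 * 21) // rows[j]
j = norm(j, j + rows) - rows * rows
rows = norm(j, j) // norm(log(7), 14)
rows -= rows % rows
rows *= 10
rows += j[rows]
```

4

Transformed code:
rows = (24 - rows % rows + 22 * 21) // rows[j]
j = 24 - j % j + (j + rows) - rows * rows
rows = (24 - j % j + j) // (24 - log(7) % log(7) + 14)
rows = rows - rows % rows
rows = rows * 10
rows = rows + j[rows]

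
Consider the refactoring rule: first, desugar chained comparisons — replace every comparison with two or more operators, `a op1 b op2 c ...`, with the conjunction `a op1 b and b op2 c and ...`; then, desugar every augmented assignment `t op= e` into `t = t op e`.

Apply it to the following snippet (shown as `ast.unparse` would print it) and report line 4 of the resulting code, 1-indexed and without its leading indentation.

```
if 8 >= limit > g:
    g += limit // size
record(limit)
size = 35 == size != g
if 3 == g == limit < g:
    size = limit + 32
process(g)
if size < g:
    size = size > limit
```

size = 35 == size and size != g

Transformed code:
if 8 >= limit and limit > g:
    g = g + limit // size
record(limit)
size = 35 == size and size != g
if 3 == g and g == limit and (limit < g):
    size = limit + 32
process(g)
if size < g:
    size = size > limit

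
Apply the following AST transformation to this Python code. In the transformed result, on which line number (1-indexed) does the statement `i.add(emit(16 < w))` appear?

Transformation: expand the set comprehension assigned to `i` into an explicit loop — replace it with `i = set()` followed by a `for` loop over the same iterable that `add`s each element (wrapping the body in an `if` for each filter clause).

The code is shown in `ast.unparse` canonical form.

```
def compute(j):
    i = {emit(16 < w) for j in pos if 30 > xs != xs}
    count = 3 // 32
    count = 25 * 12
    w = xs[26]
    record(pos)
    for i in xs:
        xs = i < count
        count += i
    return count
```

5

Transformed code:
def compute(j):
    i = set()
    for j in pos:
        if 30 > xs != xs:
            i.add(emit(16 < w))
    count = 3 // 32
    count = 25 * 12
    w = xs[26]
    record(pos)
    for i in xs:
        xs = i < count
        count += i
    return count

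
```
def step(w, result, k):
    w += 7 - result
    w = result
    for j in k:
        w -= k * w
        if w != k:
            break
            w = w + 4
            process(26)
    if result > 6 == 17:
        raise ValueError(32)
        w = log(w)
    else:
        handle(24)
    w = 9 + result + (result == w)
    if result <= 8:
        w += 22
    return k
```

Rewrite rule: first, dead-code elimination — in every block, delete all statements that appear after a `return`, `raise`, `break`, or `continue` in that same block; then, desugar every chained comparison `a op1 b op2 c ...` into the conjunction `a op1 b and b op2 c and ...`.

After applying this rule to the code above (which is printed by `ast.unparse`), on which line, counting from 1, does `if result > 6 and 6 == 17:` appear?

8

Transformed code:
def step(w, result, k):
    w += 7 - result
    w = result
    for j in k:
        w -= k * w
        if w != k:
            break
    if result > 6 and 6 == 17:
        raise ValueError(32)
    else:
        handle(24)
    w = 9 + result + (result == w)
    if result <= 8:
        w += 22
    return k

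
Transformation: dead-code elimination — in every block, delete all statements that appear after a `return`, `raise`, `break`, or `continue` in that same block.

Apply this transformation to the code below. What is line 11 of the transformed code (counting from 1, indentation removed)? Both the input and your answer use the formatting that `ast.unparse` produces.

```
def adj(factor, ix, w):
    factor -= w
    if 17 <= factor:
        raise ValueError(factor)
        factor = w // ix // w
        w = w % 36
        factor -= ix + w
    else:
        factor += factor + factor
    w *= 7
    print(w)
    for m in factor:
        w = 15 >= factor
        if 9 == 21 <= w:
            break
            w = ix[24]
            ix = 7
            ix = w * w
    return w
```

Transformed code:
def adj(factor, ix, w):
    factor -= w
    if 17 <= factor:
        raise ValueError(factor)
    else:
        factor += factor + factor
    w *= 7
    print(w)
    for m in factor:
        w = 15 >= factor
        if 9 == 21 <= w:
            break
    return w

if 9 == 21 <= w:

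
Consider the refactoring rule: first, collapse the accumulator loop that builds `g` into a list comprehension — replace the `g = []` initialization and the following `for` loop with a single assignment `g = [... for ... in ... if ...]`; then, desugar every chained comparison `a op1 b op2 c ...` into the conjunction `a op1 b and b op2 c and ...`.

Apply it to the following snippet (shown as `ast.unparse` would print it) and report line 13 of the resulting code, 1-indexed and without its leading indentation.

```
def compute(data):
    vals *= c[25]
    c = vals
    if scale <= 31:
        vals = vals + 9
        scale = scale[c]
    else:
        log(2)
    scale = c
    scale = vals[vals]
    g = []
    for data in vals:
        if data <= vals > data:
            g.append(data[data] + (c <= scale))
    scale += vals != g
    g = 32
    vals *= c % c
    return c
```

g = 32

Transformed code:
def compute(data):
    vals *= c[25]
    c = vals
    if scale <= 31:
        vals = vals + 9
        scale = scale[c]
    else:
        log(2)
    scale = c
    scale = vals[vals]
    g = [data[data] + (c <= scale) for data in vals if data <= vals and vals > data]
    scale += vals != g
    g = 32
    vals *= c % c
    return c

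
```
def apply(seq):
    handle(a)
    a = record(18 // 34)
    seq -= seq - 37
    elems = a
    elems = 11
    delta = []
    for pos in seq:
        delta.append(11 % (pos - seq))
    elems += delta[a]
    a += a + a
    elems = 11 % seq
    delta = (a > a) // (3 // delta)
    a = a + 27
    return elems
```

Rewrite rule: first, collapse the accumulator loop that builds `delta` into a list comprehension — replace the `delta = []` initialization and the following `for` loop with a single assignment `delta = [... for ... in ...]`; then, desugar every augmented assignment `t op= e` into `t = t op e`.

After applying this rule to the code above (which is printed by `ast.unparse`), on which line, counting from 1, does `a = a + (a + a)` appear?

9

Transformed code:
def apply(seq):
    handle(a)
    a = record(18 // 34)
    seq = seq - (seq - 37)
    elems = a
    elems = 11
    delta = [11 % (pos - seq) for pos in seq]
    elems = elems + delta[a]
    a = a + (a + a)
    elems = 11 % seq
    delta = (a > a) // (3 // delta)
    a = a + 27
    return elems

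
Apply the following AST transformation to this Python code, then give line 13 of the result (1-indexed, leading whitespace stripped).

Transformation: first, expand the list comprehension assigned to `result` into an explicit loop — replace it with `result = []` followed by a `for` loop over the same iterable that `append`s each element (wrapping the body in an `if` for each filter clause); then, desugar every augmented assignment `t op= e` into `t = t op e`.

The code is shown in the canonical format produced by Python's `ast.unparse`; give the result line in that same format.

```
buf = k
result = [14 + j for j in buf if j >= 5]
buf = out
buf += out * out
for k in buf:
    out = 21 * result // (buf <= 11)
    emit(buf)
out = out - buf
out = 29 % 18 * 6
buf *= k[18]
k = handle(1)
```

buf = buf * k[18]

Transformed code:
buf = k
result = []
for j in buf:
    if j >= 5:
        result.append(14 + j)
buf = out
buf = buf + out * out
for k in buf:
    out = 21 * result // (buf <= 11)
    emit(buf)
out = out - buf
out = 29 % 18 * 6
buf = buf * k[18]
k = handle(1)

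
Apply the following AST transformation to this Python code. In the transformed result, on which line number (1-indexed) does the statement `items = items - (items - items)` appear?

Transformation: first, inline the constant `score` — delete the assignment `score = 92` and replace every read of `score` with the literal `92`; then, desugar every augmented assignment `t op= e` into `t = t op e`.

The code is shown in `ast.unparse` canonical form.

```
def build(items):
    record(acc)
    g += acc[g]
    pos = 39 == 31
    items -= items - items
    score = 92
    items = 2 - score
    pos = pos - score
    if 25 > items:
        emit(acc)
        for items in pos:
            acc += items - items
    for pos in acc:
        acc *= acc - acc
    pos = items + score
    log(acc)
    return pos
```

5

Transformed code:
def build(items):
    record(acc)
    g = g + acc[g]
    pos = 39 == 31
    items = items - (items - items)
    items = 2 - 92
    pos = pos - 92
    if 25 > items:
        emit(acc)
        for items in pos:
            acc = acc + (items - items)
    for pos in acc:
        acc = acc * (acc - acc)
    pos = items + 92
    log(acc)
    return pos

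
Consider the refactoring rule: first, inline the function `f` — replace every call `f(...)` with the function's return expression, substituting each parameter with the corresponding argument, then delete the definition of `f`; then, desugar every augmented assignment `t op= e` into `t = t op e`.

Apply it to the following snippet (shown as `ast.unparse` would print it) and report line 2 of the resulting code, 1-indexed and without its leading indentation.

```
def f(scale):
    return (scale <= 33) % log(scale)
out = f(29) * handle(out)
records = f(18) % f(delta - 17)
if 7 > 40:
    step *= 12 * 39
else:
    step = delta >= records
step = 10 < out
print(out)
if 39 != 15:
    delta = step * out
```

records = (18 <= 33) % log(18) % ((delta - 17 <= 33) % log(delta - 17))

Transformed code:
out = (29 <= 33) % log(29) * handle(out)
records = (18 <= 33) % log(18) % ((delta - 17 <= 33) % log(delta - 17))
if 7 > 40:
    step = step * (12 * 39)
else:
    step = delta >= records
step = 10 < out
print(out)
if 39 != 15:
    delta = step * out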